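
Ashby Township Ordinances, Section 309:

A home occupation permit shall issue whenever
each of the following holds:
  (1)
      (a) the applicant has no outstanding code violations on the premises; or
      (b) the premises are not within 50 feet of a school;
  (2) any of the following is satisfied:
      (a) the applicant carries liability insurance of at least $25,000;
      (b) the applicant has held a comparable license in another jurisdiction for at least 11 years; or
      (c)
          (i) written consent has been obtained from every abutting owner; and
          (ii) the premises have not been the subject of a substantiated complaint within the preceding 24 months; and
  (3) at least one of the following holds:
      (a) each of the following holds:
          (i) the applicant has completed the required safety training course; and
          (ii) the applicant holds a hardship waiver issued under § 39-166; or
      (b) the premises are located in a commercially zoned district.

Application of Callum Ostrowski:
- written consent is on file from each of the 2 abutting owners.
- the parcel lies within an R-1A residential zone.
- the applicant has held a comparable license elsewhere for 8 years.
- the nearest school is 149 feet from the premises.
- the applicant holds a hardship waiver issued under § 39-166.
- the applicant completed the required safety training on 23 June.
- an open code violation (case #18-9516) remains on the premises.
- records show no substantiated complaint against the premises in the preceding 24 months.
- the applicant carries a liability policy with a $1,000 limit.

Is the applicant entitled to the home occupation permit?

(a) no code violations — not satisfied.
(b) ≥50 ft from school — satisfied.
So (1) is satisfied (F OR T).
(a) insurance ≥ $25,000 — fails.
(b) prior license ≥ 11 yr — not satisfied.
(i) all abutters consent — met.
(ii) no complaint in 24 mo. — satisfied.
(c): T AND T → true.
(2): F OR F OR T → true.
(i) safety training — met.
(ii) hardship waiver — satisfied.
So (a) is satisfied (T AND T).
(b) commercially zoned — not satisfied.
So (3) is satisfied (T OR F).
Overall: T AND T AND T → true.

Yes — granted.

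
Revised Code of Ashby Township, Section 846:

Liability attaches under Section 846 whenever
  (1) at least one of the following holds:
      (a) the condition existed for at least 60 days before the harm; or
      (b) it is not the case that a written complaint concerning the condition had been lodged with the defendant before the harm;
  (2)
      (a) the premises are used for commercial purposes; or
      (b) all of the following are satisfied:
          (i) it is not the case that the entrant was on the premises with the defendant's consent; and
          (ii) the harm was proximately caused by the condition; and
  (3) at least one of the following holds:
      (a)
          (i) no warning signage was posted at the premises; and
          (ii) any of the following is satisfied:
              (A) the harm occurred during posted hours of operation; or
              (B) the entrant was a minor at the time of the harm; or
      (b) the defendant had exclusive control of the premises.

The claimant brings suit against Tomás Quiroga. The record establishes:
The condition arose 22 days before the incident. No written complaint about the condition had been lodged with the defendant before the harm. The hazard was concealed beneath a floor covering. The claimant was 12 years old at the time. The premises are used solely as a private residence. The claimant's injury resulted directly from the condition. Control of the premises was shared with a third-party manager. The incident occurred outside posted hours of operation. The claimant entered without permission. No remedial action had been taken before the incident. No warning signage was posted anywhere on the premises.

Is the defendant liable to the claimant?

Yes — liable.

(a) condition ≥60 days old — not met.
(b) not (complaint lodged) — satisfied.
(1): F OR T → true.
(a) commercial use — not satisfied.
(i) not (consent to enter) — satisfied.
(ii) proximate cause — satisfied.
(b) = T AND T = true.
(2): F OR T → true.
(i) no signage posted — holds.
(A) during posted hours — fails.
(B) entrant a minor — met.
(ii): F OR T → true.
So (a) is satisfied (T AND T).
(b) exclusive control — not met.
(3): T OR F → true.
Overall: T AND T AND T → true.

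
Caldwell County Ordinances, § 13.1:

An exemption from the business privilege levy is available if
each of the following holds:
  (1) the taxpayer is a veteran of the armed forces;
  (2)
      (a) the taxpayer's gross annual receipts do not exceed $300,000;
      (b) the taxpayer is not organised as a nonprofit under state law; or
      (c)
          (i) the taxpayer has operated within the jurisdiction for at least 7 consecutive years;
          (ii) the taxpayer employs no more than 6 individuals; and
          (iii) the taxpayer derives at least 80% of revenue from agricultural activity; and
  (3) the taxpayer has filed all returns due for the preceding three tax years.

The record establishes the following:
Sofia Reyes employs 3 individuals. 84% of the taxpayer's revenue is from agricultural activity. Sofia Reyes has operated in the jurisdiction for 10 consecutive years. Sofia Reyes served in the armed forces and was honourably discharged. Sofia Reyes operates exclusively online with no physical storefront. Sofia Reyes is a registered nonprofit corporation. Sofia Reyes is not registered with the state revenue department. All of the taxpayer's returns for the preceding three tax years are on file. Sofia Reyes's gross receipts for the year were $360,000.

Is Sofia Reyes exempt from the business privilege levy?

Yes — exempt.

(1) veteran — satisfied.
(a) receipts ≤ $300,000 — not met.
(b) not (nonprofit) — not met.
(i) ≥ 7 yrs in jurisdiction — holds.
(ii) ≤ 6 employees — holds.
(iii) ≥80% agricultural — met.
So (c) is satisfied (T AND T AND T).
(2) = F OR F OR T = true.
(3) returns current — satisfied.
So Overall is satisfied (T AND T AND T).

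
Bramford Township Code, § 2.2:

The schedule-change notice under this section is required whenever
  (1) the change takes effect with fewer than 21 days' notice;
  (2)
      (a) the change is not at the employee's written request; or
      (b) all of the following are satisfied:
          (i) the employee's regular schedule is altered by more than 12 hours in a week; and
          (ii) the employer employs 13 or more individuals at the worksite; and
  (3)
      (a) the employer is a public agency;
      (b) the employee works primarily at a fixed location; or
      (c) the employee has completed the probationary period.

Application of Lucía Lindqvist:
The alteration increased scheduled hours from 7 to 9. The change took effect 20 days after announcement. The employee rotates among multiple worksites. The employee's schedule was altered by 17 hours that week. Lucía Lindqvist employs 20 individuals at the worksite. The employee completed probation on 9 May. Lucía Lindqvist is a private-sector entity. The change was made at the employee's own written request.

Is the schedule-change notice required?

Yes — required.

(1) < 21 days' notice — met.
(a) not employee-requested — fails.
(i) schedule shift > 12h — holds.
(ii) ≥ 13 at site — satisfied.
(b): T AND T → true.
(2): F OR T → true.
(a) public agency — not satisfied.
(b) fixed location — not met.
(c) past probation — satisfied.
(3): F OR F OR T → true.
Overall: T AND T AND T → true.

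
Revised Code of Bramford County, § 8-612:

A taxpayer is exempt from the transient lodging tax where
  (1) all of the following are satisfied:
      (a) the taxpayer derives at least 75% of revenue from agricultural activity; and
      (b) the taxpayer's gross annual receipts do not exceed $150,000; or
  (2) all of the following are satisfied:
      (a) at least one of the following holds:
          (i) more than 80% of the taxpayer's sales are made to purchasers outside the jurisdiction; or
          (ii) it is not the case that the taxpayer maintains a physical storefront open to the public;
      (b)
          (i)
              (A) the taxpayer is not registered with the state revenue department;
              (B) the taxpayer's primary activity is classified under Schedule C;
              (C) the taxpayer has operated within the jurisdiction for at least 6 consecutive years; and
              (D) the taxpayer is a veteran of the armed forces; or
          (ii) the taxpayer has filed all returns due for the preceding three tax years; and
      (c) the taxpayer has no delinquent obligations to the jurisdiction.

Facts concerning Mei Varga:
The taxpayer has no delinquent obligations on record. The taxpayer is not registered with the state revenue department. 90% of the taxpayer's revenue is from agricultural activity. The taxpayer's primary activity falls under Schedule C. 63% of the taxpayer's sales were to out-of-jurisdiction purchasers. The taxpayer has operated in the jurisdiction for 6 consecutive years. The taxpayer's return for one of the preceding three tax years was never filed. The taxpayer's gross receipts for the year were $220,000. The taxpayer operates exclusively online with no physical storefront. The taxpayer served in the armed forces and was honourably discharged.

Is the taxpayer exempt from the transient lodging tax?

Yes — exempt.

(a) ≥75% agricultural — holds.
(b) receipts ≤ $150,000 — not met.
(1): T AND F → false.
(i) >80% out-of-jur. sales — not satisfied.
(ii) not (has storefront) — satisfied.
(a): F OR T → true.
(A) not (state-registered) — holds.
(B) Schedule C activity — satisfied.
(C) ≥ 6 yrs in jurisdiction — holds.
(D) veteran — satisfied.
(i): T AND T AND T AND T → true.
(ii) returns current — not met.
(b): T OR F → true.
(c) no delinquency — satisfied.
So (2) is satisfied (T AND T AND T).
Overall: F OR T → true.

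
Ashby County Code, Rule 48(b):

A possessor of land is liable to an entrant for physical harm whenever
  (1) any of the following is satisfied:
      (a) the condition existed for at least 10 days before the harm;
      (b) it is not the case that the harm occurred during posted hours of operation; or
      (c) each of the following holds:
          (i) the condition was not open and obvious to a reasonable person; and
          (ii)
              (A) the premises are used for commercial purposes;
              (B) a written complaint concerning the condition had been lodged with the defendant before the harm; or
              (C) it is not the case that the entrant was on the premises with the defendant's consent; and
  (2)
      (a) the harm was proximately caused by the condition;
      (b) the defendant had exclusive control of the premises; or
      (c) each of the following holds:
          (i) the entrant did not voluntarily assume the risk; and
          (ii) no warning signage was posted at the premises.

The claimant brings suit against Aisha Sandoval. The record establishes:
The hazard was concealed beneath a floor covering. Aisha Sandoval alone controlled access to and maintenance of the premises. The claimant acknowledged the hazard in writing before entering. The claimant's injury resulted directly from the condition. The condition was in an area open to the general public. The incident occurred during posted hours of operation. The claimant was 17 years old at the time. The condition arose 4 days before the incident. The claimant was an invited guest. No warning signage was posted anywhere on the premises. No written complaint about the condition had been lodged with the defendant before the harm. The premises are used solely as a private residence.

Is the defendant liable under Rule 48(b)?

(a) condition ≥10 days old — not satisfied.
(b) not (during posted hours) — not satisfied.
(i) not open/obvious — satisfied.
(A) commercial use — not met.
(B) complaint lodged — not met.
(C) not (consent to enter) — not met.
So (ii) is not satisfied (F OR F OR F).
(c): T AND F → false.
(1): F OR F OR F → false.
(a) proximate cause — met.
(b) exclusive control — holds.
(i) no assumed risk — fails.
(ii) no signage posted — satisfied.
So (c) is not satisfied (F AND T).
So (2) is satisfied (T OR T OR F).
So Overall is not satisfied (F AND T).

No — not liable.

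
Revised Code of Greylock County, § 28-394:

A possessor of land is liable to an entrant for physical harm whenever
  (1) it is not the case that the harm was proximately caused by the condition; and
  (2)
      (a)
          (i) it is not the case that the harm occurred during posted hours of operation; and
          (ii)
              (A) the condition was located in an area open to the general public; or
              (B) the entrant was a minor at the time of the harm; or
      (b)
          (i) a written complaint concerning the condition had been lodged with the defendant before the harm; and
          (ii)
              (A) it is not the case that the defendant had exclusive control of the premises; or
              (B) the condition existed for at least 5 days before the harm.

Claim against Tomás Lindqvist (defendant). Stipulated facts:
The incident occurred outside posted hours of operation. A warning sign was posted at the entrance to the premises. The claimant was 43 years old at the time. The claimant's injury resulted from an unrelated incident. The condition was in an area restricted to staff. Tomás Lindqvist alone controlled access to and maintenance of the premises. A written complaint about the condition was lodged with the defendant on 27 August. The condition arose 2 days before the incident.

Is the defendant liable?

(1) not (proximate cause) — holds.
(i) not (during posted hours) — met.
(A) public area — not met.
(B) entrant a minor — not satisfied.
So (ii) is not satisfied (F OR F).
So (a) is not satisfied (T AND F).
(i) complaint lodged — holds.
(A) not (exclusive control) — not satisfied.
(B) condition ≥5 days old — fails.
(ii): F OR F → false.
(b): T AND F → false.
(2): F OR F → false.
So Overall is not satisfied (T AND F).

No — not liable.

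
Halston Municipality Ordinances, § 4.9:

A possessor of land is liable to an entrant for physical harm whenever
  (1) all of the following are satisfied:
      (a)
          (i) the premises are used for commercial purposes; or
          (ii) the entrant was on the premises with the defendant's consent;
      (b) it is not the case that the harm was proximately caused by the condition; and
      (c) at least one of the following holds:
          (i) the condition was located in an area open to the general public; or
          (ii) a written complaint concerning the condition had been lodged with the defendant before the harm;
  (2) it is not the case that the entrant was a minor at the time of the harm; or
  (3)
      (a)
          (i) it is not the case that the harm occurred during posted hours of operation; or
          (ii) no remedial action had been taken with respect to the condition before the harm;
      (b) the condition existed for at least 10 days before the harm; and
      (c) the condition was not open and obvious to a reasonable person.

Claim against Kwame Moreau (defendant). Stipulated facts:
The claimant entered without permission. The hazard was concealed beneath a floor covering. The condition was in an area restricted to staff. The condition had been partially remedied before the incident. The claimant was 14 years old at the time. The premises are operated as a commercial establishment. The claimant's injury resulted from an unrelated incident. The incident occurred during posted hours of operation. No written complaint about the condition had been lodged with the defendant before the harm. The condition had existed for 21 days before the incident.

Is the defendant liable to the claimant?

No — not liable.

(i) commercial use — satisfied.
(ii) consent to enter — fails.
(a) = T OR F = true.
(b) not (proximate cause) — met.
(i) public area — not met.
(ii) complaint lodged — not satisfied.
(c): F OR F → false.
(1): T AND T AND F → false.
(2) not (entrant a minor) — not satisfied.
(i) not (during posted hours) — not satisfied.
(ii) no remedial action — fails.
(a): F OR F → false.
(b) condition ≥10 days old — met.
(c) not open/obvious — holds.
(3) = F AND T AND T = false.
Overall: F OR F OR F → false.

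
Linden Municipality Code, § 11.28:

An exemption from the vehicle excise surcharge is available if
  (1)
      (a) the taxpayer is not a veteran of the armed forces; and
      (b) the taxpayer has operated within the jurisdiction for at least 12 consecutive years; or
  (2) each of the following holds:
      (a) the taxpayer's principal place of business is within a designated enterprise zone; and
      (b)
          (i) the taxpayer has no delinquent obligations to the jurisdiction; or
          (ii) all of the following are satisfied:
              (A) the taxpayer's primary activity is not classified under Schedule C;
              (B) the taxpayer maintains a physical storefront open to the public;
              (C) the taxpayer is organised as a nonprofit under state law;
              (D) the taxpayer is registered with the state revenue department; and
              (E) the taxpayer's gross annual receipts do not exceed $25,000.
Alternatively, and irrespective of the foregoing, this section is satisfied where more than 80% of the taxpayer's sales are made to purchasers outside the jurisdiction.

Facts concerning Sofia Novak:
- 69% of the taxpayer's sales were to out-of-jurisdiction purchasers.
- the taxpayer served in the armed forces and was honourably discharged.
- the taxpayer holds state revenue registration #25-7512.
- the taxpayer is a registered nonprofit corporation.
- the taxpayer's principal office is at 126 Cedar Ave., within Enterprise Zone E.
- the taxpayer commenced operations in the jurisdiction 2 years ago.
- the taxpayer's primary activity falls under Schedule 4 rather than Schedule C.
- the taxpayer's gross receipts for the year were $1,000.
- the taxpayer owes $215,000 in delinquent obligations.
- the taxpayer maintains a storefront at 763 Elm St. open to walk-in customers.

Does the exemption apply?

Yes — exempt.

(a) not (veteran) — not met.
(b) ≥ 12 yrs in jurisdiction — fails.
So (1) is not satisfied (F AND F).
(a) in enterprise zone — holds.
(i) no delinquency — not met.
(A) not (Schedule C activity) — satisfied.
(B) has storefront — met.
(C) nonprofit — satisfied.
(D) state-registered — holds.
(E) receipts ≤ $25,000 — holds.
So (ii) is satisfied (T AND T AND T AND T AND T).
(b) = F OR T = true.
(2) = T AND T = true.
So Overall is satisfied (F OR T).
Exception (>80% out-of-jur. sales) — not satisfied.
Result: main true OR exception false → true.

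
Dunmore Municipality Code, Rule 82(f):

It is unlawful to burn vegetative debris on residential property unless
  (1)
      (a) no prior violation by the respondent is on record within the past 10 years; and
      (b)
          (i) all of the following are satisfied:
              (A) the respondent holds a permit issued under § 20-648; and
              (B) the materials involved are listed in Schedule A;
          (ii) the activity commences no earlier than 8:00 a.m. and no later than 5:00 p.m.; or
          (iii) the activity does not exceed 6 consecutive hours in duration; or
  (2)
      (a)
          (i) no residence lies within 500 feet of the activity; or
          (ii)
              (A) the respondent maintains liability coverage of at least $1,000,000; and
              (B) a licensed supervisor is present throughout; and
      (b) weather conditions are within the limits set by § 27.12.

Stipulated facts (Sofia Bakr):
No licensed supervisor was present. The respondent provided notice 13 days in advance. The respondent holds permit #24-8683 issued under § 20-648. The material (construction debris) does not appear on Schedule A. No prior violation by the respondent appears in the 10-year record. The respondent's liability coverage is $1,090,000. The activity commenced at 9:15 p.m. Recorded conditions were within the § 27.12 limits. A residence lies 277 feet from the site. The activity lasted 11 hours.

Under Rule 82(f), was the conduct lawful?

(a) no prior violation — satisfied.
(A) holds permit — holds.
(B) Schedule A material — not satisfied.
(i): T AND F → false.
(ii) start within hours — not met.
(iii) ≤ 6 hrs duration — fails.
So (b) is not satisfied (F OR F OR F).
(1) = T AND F = false.
(i) no residence in 500 ft — not satisfied.
(A) coverage ≥ $1,000,000 — holds.
(B) supervisor present — fails.
(ii): T AND F → false.
(a): F OR F → false.
(b) weather ok — holds.
(2) = F AND T = false.
Overall: F OR F → false.

No — unlawful.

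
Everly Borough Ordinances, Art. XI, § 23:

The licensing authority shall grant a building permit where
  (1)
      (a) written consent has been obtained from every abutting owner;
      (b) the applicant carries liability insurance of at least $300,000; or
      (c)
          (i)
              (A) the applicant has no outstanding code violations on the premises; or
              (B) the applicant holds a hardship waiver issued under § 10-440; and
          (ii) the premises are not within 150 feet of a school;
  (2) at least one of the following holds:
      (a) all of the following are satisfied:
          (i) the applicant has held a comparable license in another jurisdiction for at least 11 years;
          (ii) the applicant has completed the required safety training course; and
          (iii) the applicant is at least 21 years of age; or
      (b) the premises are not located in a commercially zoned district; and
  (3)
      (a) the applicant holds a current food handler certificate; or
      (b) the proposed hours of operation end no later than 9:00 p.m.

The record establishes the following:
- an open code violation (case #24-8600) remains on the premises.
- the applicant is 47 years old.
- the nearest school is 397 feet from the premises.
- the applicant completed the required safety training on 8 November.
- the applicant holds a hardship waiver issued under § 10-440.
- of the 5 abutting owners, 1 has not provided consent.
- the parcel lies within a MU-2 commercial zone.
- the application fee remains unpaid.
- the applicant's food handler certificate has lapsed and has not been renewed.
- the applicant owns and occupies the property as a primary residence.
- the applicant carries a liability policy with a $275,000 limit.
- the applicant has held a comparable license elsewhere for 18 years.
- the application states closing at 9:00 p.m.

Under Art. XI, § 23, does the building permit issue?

Yes — granted.

(a) all abutters consent — fails.
(b) insurance ≥ $300,000 — fails.
(A) no code violations — not met.
(B) hardship waiver — satisfied.
So (i) is satisfied (F OR T).
(ii) ≥150 ft from school — holds.
(c): T AND T → true.
(1) = F OR F OR T = true.
(i) prior license ≥ 11 yr — met.
(ii) safety training — met.
(iii) age ≥ 21 — holds.
(a) = T AND T AND T = true.
(b) not (commercially zoned) — fails.
(2) = T OR F = true.
(a) food handler cert. — not satisfied.
(b) closes by 9 p.m. — met.
(3): F OR T → true.
So Overall is satisfied (T AND T AND T).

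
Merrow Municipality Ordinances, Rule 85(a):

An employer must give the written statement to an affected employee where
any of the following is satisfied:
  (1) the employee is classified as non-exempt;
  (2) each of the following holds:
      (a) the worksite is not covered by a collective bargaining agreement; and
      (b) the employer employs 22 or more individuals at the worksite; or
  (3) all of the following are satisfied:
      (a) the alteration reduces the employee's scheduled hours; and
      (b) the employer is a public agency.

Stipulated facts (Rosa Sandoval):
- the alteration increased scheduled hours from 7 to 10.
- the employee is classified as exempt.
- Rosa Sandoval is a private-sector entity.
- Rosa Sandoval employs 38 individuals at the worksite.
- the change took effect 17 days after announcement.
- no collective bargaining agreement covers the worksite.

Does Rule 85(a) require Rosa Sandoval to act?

(1) non-exempt — not satisfied.
(a) no CBA — holds.
(b) ≥ 22 at site — holds.
(2): T AND T → true.
(a) hours reduced — not met.
(b) public agency — fails.
(3): F AND F → false.
Overall = F OR T OR F = true.

Yes — required.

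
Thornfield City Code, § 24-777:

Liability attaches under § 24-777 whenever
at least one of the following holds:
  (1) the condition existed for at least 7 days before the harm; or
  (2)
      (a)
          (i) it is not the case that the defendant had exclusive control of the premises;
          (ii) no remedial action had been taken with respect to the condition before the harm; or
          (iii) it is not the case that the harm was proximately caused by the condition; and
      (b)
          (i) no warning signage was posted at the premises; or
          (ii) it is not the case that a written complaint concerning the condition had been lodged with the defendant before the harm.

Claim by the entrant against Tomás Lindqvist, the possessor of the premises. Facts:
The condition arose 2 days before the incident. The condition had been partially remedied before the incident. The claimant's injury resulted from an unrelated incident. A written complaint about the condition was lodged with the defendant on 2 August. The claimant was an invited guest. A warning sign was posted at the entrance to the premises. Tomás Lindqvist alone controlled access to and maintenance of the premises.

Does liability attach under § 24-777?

(1) condition ≥7 days old — not met.
(i) not (exclusive control) — not met.
(ii) no remedial action — not satisfied.
(iii) not (proximate cause) — satisfied.
(a): F OR F OR T → true.
(i) no signage posted — fails.
(ii) not (complaint lodged) — fails.
So (b) is not satisfied (F OR F).
So (2) is not satisfied (T AND F).
Overall = F OR F = false.

No — not liable.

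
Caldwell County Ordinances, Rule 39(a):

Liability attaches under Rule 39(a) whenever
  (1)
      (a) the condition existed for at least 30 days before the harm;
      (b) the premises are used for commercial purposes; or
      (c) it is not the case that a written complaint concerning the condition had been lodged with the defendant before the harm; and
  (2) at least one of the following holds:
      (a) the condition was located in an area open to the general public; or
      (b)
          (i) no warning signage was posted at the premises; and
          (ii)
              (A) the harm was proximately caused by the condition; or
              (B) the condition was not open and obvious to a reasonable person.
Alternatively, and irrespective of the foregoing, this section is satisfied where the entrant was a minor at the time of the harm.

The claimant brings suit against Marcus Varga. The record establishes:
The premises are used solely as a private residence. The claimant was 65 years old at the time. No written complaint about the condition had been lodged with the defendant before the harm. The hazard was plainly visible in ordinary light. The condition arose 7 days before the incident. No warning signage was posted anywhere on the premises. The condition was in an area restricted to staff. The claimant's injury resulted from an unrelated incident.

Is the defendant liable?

No — not liable.

(a) condition ≥30 days old — not met.
(b) commercial use — fails.
(c) not (complaint lodged) — holds.
(1): F OR F OR T → true.
(a) public area — not met.
(i) no signage posted — satisfied.
(A) proximate cause — fails.
(B) not open/obvious — not satisfied.
So (ii) is not satisfied (F OR F).
(b): T AND F → false.
(2): F OR F → false.
Overall = T AND F = false.
Exception (entrant a minor) — not satisfied.
Result: main false OR exception false → false.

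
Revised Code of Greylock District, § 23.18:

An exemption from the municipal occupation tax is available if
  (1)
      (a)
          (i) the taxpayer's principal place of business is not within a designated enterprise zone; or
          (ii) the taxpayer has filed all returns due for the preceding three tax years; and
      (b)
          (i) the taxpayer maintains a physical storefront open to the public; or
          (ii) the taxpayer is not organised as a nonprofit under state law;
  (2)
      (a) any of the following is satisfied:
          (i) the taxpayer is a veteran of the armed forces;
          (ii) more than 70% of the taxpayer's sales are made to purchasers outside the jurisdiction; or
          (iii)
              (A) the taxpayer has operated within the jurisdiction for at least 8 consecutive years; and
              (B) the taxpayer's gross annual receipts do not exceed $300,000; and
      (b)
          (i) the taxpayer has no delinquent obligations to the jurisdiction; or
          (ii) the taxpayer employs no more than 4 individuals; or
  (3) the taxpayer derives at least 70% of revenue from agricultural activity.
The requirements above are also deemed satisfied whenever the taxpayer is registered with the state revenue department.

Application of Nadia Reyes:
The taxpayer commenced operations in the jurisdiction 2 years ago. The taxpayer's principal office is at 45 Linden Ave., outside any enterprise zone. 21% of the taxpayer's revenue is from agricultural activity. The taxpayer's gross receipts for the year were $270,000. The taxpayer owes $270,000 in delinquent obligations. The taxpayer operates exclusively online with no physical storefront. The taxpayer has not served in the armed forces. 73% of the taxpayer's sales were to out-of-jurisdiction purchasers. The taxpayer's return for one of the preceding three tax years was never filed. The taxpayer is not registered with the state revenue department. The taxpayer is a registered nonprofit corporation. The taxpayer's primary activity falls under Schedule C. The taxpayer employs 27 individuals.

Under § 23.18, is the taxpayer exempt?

(i) not (in enterprise zone) — holds.
(ii) returns current — not satisfied.
(a) = T OR F = true.
(i) has storefront — not satisfied.
(ii) not (nonprofit) — fails.
(b): F OR F → false.
So (1) is not satisfied (T AND F).
(i) veteran — not satisfied.
(ii) >70% out-of-jur. sales — holds.
(A) ≥ 8 yrs in jurisdiction — fails.
(B) receipts ≤ $300,000 — met.
(iii): F AND T → false.
So (a) is satisfied (F OR T OR F).
(i) no delinquency — not met.
(ii) ≤ 4 employees — not met.
So (b) is not satisfied (F OR F).
(2): T AND F → false.
(3) ≥70% agricultural — not satisfied.
So Overall is not satisfied (F OR F OR F).
Exception (state-registered) — not satisfied.
Result: main false OR exception false → false.

No — not exempt.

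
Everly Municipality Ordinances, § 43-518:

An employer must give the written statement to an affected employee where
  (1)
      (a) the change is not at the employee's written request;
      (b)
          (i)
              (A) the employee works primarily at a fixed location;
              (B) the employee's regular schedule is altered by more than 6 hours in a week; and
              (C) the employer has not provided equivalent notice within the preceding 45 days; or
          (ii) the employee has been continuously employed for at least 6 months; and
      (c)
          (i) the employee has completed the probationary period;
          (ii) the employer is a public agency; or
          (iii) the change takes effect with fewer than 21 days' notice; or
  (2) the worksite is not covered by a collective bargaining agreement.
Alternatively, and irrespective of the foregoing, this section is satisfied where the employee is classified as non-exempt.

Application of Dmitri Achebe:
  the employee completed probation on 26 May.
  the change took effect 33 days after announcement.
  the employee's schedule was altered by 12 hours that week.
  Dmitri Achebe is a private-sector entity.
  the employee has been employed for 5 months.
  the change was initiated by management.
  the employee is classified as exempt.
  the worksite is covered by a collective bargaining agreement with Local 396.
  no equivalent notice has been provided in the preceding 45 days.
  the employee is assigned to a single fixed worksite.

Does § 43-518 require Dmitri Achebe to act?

(a) not employee-requested — met.
(A) fixed location — holds.
(B) schedule shift > 6h — holds.
(C) no recent notice — met.
So (i) is satisfied (T AND T AND T).
(ii) tenure ≥ 6 mo. — not met.
So (b) is satisfied (T OR F).
(i) past probation — met.
(ii) public agency — not met.
(iii) < 21 days' notice — fails.
(c) = T OR F OR F = true.
So (1) is satisfied (T AND T AND T).
(2) no CBA — not satisfied.
Overall: T OR F → true.
Exception (non-exempt) — not satisfied.
Result: main true OR exception false → true.

Yes — required.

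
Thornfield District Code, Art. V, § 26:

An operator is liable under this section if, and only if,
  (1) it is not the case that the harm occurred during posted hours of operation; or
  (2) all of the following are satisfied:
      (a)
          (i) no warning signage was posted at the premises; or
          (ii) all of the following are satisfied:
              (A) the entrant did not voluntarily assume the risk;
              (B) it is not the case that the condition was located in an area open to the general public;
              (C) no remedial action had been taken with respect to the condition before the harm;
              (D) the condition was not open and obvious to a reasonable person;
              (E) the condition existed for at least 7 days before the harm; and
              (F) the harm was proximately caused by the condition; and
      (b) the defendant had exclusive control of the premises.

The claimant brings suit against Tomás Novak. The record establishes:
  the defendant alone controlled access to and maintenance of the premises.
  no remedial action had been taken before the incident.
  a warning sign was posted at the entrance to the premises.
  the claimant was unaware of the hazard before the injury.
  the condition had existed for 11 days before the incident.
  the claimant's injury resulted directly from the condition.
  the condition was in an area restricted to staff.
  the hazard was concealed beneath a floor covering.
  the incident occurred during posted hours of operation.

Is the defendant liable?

Yes — liable.

(1) not (during posted hours) — not met.
(i) no signage posted — not satisfied.
(A) no assumed risk — met.
(B) not (public area) — holds.
(C) no remedial action — satisfied.
(D) not open/obvious — met.
(E) condition ≥7 days old — met.
(F) proximate cause — holds.
(ii): T AND T AND T AND T AND T AND T → true.
So (a) is satisfied (F OR T).
(b) exclusive control — holds.
So (2) is satisfied (T AND T).
So Overall is satisfied (F OR T).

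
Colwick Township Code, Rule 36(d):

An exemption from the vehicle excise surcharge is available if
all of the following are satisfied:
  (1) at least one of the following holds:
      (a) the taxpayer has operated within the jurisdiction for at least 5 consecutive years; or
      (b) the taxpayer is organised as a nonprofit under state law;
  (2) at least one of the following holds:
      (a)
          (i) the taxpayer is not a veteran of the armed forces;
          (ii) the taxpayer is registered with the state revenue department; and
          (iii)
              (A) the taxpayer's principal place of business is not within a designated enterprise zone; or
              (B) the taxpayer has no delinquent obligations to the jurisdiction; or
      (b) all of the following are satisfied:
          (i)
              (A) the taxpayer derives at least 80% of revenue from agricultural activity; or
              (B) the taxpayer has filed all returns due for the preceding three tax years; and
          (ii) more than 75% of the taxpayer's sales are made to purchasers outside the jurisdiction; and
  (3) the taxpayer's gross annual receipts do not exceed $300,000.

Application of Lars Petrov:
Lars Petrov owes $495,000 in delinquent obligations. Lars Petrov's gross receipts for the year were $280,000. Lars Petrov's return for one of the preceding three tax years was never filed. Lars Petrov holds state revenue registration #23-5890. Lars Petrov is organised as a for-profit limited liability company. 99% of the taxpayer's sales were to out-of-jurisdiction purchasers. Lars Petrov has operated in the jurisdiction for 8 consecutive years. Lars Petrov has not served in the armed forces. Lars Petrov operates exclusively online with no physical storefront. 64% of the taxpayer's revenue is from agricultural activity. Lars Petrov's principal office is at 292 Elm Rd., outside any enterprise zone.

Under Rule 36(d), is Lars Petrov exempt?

(a) ≥ 5 yrs in jurisdiction — met.
(b) nonprofit — not met.
So (1) is satisfied (T OR F).
(i) not (veteran) — satisfied.
(ii) state-registered — met.
(A) not (in enterprise zone) — satisfied.
(B) no delinquency — not satisfied.
(iii) = T OR F = true.
(a): T AND T AND T → true.
(A) ≥80% agricultural — not satisfied.
(B) returns current — fails.
(i) = F OR F = false.
(ii) >75% out-of-jur. sales — met.
(b) = F AND T = false.
(2): T OR F → true.
(3) receipts ≤ $300,000 — satisfied.
So Overall is satisfied (T AND T AND T).

Yes — exempt.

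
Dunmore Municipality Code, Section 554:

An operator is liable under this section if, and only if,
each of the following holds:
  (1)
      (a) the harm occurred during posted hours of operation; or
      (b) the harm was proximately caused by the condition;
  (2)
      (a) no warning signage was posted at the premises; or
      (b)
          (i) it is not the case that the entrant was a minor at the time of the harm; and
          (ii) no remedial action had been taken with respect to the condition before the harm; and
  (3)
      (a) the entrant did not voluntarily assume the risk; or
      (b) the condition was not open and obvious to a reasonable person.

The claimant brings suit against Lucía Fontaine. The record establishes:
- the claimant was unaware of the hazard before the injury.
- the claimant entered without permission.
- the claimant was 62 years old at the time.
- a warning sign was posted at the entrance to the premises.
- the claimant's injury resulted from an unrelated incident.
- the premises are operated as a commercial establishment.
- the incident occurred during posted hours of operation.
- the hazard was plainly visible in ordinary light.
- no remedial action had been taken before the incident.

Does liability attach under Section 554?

(a) during posted hours — holds.
(b) proximate cause — not satisfied.
(1) = T OR F = true.
(a) no signage posted — fails.
(i) not (entrant a minor) — met.
(ii) no remedial action — met.
So (b) is satisfied (T AND T).
(2): F OR T → true.
(a) no assumed risk — met.
(b) not open/obvious — not met.
(3) = T OR F = true.
Overall = T AND T AND T = true.

Yes — liable.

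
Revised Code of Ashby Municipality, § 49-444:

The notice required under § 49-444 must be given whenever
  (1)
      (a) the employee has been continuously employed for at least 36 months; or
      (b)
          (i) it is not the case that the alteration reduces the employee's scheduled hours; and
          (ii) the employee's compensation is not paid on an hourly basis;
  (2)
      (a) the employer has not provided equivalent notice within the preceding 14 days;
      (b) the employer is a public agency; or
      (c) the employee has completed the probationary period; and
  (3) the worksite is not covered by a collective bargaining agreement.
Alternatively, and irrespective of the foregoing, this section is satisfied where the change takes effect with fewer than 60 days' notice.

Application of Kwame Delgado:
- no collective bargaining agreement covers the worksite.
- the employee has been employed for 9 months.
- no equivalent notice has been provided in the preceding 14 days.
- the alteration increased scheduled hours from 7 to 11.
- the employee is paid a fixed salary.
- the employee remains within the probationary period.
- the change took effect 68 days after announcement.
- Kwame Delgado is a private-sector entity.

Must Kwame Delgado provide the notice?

(a) tenure ≥ 36 mo. — fails.
(i) not (hours reduced) — satisfied.
(ii) not (hourly-paid) — satisfied.
(b): T AND T → true.
(1): F OR T → true.
(a) no recent notice — satisfied.
(b) public agency — not met.
(c) past probation — fails.
(2): T OR F OR F → true.
(3) no CBA — holds.
So Overall is satisfied (T AND T AND T).
Exception (< 60 days' notice) — not satisfied.
Result: main true OR exception false → true.

Yes — required.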